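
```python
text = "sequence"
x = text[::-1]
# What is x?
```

text has length 8. The slice text[::-1] selects indices [7, 6, 5, 4, 3, 2, 1, 0] (7->'e', 6->'c', 5->'n', 4->'e', 3->'u', 2->'q', 1->'e', 0->'s'), giving 'ecneuqes'.

'ecneuqes'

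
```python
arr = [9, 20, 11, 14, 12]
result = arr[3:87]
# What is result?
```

arr has length 5. The slice arr[3:87] selects indices [3, 4] (3->14, 4->12), giving [14, 12].

[14, 12]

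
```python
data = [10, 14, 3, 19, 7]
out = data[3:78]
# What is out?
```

data has length 5. The slice data[3:78] selects indices [3, 4] (3->19, 4->7), giving [19, 7].

[19, 7]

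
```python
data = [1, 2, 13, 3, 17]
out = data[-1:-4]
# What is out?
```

data has length 5. The slice data[-1:-4] resolves to an empty index range, so the result is [].

[]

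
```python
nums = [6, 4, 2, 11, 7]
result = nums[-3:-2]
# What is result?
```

nums has length 5. The slice nums[-3:-2] selects indices [2] (2->2), giving [2].

[2]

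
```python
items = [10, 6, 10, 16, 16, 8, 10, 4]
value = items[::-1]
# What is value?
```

items has length 8. The slice items[::-1] selects indices [7, 6, 5, 4, 3, 2, 1, 0] (7->4, 6->10, 5->8, 4->16, 3->16, 2->10, 1->6, 0->10), giving [4, 10, 8, 16, 16, 10, 6, 10].

[4, 10, 8, 16, 16, 10, 6, 10]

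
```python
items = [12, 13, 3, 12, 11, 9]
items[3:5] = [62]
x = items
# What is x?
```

items starts as [12, 13, 3, 12, 11, 9] (length 6). The slice items[3:5] covers indices [3, 4] with values [12, 11]. Replacing that slice with [62] (different length) produces [12, 13, 3, 62, 9].

[12, 13, 3, 62, 9]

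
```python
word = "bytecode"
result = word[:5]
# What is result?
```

word has length 8. The slice word[:5] selects indices [0, 1, 2, 3, 4] (0->'b', 1->'y', 2->'t', 3->'e', 4->'c'), giving 'bytec'.

'bytec'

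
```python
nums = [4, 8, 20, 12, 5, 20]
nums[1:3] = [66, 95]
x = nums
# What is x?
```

nums starts as [4, 8, 20, 12, 5, 20] (length 6). The slice nums[1:3] covers indices [1, 2] with values [8, 20]. Replacing that slice with [66, 95] (same length) produces [4, 66, 95, 12, 5, 20].

[4, 66, 95, 12, 5, 20]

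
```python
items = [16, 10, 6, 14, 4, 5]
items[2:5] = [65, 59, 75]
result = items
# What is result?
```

items starts as [16, 10, 6, 14, 4, 5] (length 6). The slice items[2:5] covers indices [2, 3, 4] with values [6, 14, 4]. Replacing that slice with [65, 59, 75] (same length) produces [16, 10, 65, 59, 75, 5].

[16, 10, 65, 59, 75, 5]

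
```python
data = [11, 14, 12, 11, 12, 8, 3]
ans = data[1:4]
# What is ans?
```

data has length 7. The slice data[1:4] selects indices [1, 2, 3] (1->14, 2->12, 3->11), giving [14, 12, 11].

[14, 12, 11]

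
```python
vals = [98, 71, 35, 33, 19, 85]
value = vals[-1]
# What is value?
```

vals has length 6. Negative index -1 maps to positive index 6 + (-1) = 5. vals[5] = 85.

85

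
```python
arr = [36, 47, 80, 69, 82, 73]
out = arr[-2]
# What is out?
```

arr has length 6. Negative index -2 maps to positive index 6 + (-2) = 4. arr[4] = 82.

82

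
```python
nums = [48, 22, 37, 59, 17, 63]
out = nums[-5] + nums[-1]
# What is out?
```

nums has length 6. Negative index -5 maps to positive index 6 + (-5) = 1. nums[1] = 22.
nums has length 6. Negative index -1 maps to positive index 6 + (-1) = 5. nums[5] = 63.
Sum: 22 + 63 = 85.

85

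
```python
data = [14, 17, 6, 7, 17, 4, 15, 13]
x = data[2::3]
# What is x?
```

data has length 8. The slice data[2::3] selects indices [2, 5] (2->6, 5->4), giving [6, 4].

[6, 4]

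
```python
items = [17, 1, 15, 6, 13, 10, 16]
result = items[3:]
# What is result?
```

items has length 7. The slice items[3:] selects indices [3, 4, 5, 6] (3->6, 4->13, 5->10, 6->16), giving [6, 13, 10, 16].

[6, 13, 10, 16]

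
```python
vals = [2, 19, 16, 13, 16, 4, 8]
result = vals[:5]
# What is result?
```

vals has length 7. The slice vals[:5] selects indices [0, 1, 2, 3, 4] (0->2, 1->19, 2->16, 3->13, 4->16), giving [2, 19, 16, 13, 16].

[2, 19, 16, 13, 16]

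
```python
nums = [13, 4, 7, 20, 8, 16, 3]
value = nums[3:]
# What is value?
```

nums has length 7. The slice nums[3:] selects indices [3, 4, 5, 6] (3->20, 4->8, 5->16, 6->3), giving [20, 8, 16, 3].

[20, 8, 16, 3]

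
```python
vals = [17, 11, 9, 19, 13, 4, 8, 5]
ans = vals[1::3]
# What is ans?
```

vals has length 8. The slice vals[1::3] selects indices [1, 4, 7] (1->11, 4->13, 7->5), giving [11, 13, 5].

[11, 13, 5]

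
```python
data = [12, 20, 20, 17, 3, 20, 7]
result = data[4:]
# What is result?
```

data has length 7. The slice data[4:] selects indices [4, 5, 6] (4->3, 5->20, 6->7), giving [3, 20, 7].

[3, 20, 7]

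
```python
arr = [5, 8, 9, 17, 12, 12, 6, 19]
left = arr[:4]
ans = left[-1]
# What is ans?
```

arr has length 8. The slice arr[:4] selects indices [0, 1, 2, 3] (0->5, 1->8, 2->9, 3->17), giving [5, 8, 9, 17]. So left = [5, 8, 9, 17]. Then left[-1] = 17.

17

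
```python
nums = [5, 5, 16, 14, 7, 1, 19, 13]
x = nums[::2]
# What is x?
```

nums has length 8. The slice nums[::2] selects indices [0, 2, 4, 6] (0->5, 2->16, 4->7, 6->19), giving [5, 16, 7, 19].

[5, 16, 7, 19]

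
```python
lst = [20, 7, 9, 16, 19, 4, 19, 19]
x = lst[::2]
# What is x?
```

lst has length 8. The slice lst[::2] selects indices [0, 2, 4, 6] (0->20, 2->9, 4->19, 6->19), giving [20, 9, 19, 19].

[20, 9, 19, 19]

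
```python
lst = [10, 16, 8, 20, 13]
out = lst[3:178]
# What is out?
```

lst has length 5. The slice lst[3:178] selects indices [3, 4] (3->20, 4->13), giving [20, 13].

[20, 13]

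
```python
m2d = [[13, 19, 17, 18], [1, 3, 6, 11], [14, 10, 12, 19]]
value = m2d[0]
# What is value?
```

m2d has 3 rows. Row 0 is [13, 19, 17, 18].

[13, 19, 17, 18]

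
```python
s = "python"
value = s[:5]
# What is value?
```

s has length 6. The slice s[:5] selects indices [0, 1, 2, 3, 4] (0->'p', 1->'y', 2->'t', 3->'h', 4->'o'), giving 'pytho'.

'pytho'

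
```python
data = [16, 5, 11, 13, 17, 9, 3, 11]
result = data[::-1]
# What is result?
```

data has length 8. The slice data[::-1] selects indices [7, 6, 5, 4, 3, 2, 1, 0] (7->11, 6->3, 5->9, 4->17, 3->13, 2->11, 1->5, 0->16), giving [11, 3, 9, 17, 13, 11, 5, 16].

[11, 3, 9, 17, 13, 11, 5, 16]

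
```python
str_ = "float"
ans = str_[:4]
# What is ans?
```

str_ has length 5. The slice str_[:4] selects indices [0, 1, 2, 3] (0->'f', 1->'l', 2->'o', 3->'a'), giving 'floa'.

'floa'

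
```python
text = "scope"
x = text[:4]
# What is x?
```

text has length 5. The slice text[:4] selects indices [0, 1, 2, 3] (0->'s', 1->'c', 2->'o', 3->'p'), giving 'scop'.

'scop'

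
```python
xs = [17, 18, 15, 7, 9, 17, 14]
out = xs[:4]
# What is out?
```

xs has length 7. The slice xs[:4] selects indices [0, 1, 2, 3] (0->17, 1->18, 2->15, 3->7), giving [17, 18, 15, 7].

[17, 18, 15, 7]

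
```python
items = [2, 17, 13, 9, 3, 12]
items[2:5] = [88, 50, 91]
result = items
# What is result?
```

items starts as [2, 17, 13, 9, 3, 12] (length 6). The slice items[2:5] covers indices [2, 3, 4] with values [13, 9, 3]. Replacing that slice with [88, 50, 91] (same length) produces [2, 17, 88, 50, 91, 12].

[2, 17, 88, 50, 91, 12]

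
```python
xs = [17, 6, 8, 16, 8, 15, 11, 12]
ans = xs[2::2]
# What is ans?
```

xs has length 8. The slice xs[2::2] selects indices [2, 4, 6] (2->8, 4->8, 6->11), giving [8, 8, 11].

[8, 8, 11]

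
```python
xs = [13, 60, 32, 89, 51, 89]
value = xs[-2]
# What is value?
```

xs has length 6. Negative index -2 maps to positive index 6 + (-2) = 4. xs[4] = 51.

51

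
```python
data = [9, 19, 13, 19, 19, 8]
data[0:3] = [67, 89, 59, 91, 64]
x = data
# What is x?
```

data starts as [9, 19, 13, 19, 19, 8] (length 6). The slice data[0:3] covers indices [0, 1, 2] with values [9, 19, 13]. Replacing that slice with [67, 89, 59, 91, 64] (different length) produces [67, 89, 59, 91, 64, 19, 19, 8].

[67, 89, 59, 91, 64, 19, 19, 8]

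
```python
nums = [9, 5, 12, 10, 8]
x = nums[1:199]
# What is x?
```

nums has length 5. The slice nums[1:199] selects indices [1, 2, 3, 4] (1->5, 2->12, 3->10, 4->8), giving [5, 12, 10, 8].

[5, 12, 10, 8]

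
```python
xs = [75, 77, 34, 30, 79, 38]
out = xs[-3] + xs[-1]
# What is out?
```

xs has length 6. Negative index -3 maps to positive index 6 + (-3) = 3. xs[3] = 30.
xs has length 6. Negative index -1 maps to positive index 6 + (-1) = 5. xs[5] = 38.
Sum: 30 + 38 = 68.

68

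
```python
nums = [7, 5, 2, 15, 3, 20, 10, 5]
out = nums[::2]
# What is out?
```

nums has length 8. The slice nums[::2] selects indices [0, 2, 4, 6] (0->7, 2->2, 4->3, 6->10), giving [7, 2, 3, 10].

[7, 2, 3, 10]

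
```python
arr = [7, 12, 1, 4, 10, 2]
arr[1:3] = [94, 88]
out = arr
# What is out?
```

arr starts as [7, 12, 1, 4, 10, 2] (length 6). The slice arr[1:3] covers indices [1, 2] with values [12, 1]. Replacing that slice with [94, 88] (same length) produces [7, 94, 88, 4, 10, 2].

[7, 94, 88, 4, 10, 2]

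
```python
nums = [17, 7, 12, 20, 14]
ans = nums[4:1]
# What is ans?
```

nums has length 5. The slice nums[4:1] resolves to an empty index range, so the result is [].

[]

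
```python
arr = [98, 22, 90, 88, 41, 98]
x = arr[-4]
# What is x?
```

arr has length 6. Negative index -4 maps to positive index 6 + (-4) = 2. arr[2] = 90.

90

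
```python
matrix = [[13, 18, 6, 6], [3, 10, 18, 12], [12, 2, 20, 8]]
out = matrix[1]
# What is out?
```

matrix has 3 rows. Row 1 is [3, 10, 18, 12].

[3, 10, 18, 12]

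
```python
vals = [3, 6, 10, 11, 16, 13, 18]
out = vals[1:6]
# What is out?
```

vals has length 7. The slice vals[1:6] selects indices [1, 2, 3, 4, 5] (1->6, 2->10, 3->11, 4->16, 5->13), giving [6, 10, 11, 16, 13].

[6, 10, 11, 16, 13]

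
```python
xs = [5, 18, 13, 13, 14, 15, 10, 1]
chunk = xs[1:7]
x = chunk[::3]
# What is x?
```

xs has length 8. The slice xs[1:7] selects indices [1, 2, 3, 4, 5, 6] (1->18, 2->13, 3->13, 4->14, 5->15, 6->10), giving [18, 13, 13, 14, 15, 10]. So chunk = [18, 13, 13, 14, 15, 10]. chunk has length 6. The slice chunk[::3] selects indices [0, 3] (0->18, 3->14), giving [18, 14].

[18, 14]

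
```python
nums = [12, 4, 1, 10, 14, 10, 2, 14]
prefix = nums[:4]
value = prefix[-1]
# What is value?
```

nums has length 8. The slice nums[:4] selects indices [0, 1, 2, 3] (0->12, 1->4, 2->1, 3->10), giving [12, 4, 1, 10]. So prefix = [12, 4, 1, 10]. Then prefix[-1] = 10.

10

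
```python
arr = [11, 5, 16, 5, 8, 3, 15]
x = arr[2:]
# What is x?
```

arr has length 7. The slice arr[2:] selects indices [2, 3, 4, 5, 6] (2->16, 3->5, 4->8, 5->3, 6->15), giving [16, 5, 8, 3, 15].

[16, 5, 8, 3, 15]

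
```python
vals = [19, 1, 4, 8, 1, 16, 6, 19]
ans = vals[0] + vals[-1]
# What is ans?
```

vals has length 8. vals[0] = 19.
vals has length 8. Negative index -1 maps to positive index 8 + (-1) = 7. vals[7] = 19.
Sum: 19 + 19 = 38.

38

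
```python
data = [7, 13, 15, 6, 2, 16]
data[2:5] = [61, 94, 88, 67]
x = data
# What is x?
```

data starts as [7, 13, 15, 6, 2, 16] (length 6). The slice data[2:5] covers indices [2, 3, 4] with values [15, 6, 2]. Replacing that slice with [61, 94, 88, 67] (different length) produces [7, 13, 61, 94, 88, 67, 16].

[7, 13, 61, 94, 88, 67, 16]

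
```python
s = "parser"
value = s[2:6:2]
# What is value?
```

s has length 6. The slice s[2:6:2] selects indices [2, 4] (2->'r', 4->'e'), giving 're'.

're'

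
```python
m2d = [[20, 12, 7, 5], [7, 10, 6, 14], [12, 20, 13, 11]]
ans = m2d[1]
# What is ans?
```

m2d has 3 rows. Row 1 is [7, 10, 6, 14].

[7, 10, 6, 14]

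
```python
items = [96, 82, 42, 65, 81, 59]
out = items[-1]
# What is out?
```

items has length 6. Negative index -1 maps to positive index 6 + (-1) = 5. items[5] = 59.

59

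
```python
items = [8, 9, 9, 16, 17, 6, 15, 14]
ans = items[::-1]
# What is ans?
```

items has length 8. The slice items[::-1] selects indices [7, 6, 5, 4, 3, 2, 1, 0] (7->14, 6->15, 5->6, 4->17, 3->16, 2->9, 1->9, 0->8), giving [14, 15, 6, 17, 16, 9, 9, 8].

[14, 15, 6, 17, 16, 9, 9, 8]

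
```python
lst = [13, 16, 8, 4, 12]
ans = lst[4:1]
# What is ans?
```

lst has length 5. The slice lst[4:1] resolves to an empty index range, so the result is [].

[]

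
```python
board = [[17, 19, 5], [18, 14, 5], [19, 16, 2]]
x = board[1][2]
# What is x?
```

board[1] = [18, 14, 5]. Taking column 2 of that row yields 5.

5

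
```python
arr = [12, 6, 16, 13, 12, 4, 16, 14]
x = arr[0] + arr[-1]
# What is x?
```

arr has length 8. arr[0] = 12.
arr has length 8. Negative index -1 maps to positive index 8 + (-1) = 7. arr[7] = 14.
Sum: 12 + 14 = 26.

26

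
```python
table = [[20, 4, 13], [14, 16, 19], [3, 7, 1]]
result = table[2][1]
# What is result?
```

table[2] = [3, 7, 1]. Taking column 1 of that row yields 7.

7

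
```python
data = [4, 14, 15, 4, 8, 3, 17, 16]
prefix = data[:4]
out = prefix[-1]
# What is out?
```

data has length 8. The slice data[:4] selects indices [0, 1, 2, 3] (0->4, 1->14, 2->15, 3->4), giving [4, 14, 15, 4]. So prefix = [4, 14, 15, 4]. Then prefix[-1] = 4.

4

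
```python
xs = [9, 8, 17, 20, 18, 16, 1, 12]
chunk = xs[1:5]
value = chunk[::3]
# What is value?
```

xs has length 8. The slice xs[1:5] selects indices [1, 2, 3, 4] (1->8, 2->17, 3->20, 4->18), giving [8, 17, 20, 18]. So chunk = [8, 17, 20, 18]. chunk has length 4. The slice chunk[::3] selects indices [0, 3] (0->8, 3->18), giving [8, 18].

[8, 18]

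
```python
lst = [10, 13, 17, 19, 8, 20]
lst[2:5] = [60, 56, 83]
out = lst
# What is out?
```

lst starts as [10, 13, 17, 19, 8, 20] (length 6). The slice lst[2:5] covers indices [2, 3, 4] with values [17, 19, 8]. Replacing that slice with [60, 56, 83] (same length) produces [10, 13, 60, 56, 83, 20].

[10, 13, 60, 56, 83, 20]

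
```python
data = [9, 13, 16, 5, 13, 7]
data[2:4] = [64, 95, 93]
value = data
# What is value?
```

data starts as [9, 13, 16, 5, 13, 7] (length 6). The slice data[2:4] covers indices [2, 3] with values [16, 5]. Replacing that slice with [64, 95, 93] (different length) produces [9, 13, 64, 95, 93, 13, 7].

[9, 13, 64, 95, 93, 13, 7]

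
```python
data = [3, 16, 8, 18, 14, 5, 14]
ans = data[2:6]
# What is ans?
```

data has length 7. The slice data[2:6] selects indices [2, 3, 4, 5] (2->8, 3->18, 4->14, 5->5), giving [8, 18, 14, 5].

[8, 18, 14, 5]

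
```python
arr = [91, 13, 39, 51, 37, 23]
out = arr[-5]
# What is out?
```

arr has length 6. Negative index -5 maps to positive index 6 + (-5) = 1. arr[1] = 13.

13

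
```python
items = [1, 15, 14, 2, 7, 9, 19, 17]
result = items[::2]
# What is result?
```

items has length 8. The slice items[::2] selects indices [0, 2, 4, 6] (0->1, 2->14, 4->7, 6->19), giving [1, 14, 7, 19].

[1, 14, 7, 19]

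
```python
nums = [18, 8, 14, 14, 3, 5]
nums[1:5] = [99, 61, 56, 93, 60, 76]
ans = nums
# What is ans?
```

nums starts as [18, 8, 14, 14, 3, 5] (length 6). The slice nums[1:5] covers indices [1, 2, 3, 4] with values [8, 14, 14, 3]. Replacing that slice with [99, 61, 56, 93, 60, 76] (different length) produces [18, 99, 61, 56, 93, 60, 76, 5].

[18, 99, 61, 56, 93, 60, 76, 5]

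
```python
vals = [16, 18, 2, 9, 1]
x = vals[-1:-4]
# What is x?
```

vals has length 5. The slice vals[-1:-4] resolves to an empty index range, so the result is [].

[]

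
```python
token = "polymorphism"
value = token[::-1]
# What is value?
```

token has length 12. The slice token[::-1] selects indices [11, 10, 9, 8, 7, 6, 5, 4, 3, 2, 1, 0] (11->'m', 10->'s', 9->'i', 8->'h', 7->'p', 6->'r', 5->'o', 4->'m', 3->'y', 2->'l', 1->'o', 0->'p'), giving 'msihpromylop'.

'msihpromylop'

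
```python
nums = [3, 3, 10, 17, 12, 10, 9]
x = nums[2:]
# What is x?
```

nums has length 7. The slice nums[2:] selects indices [2, 3, 4, 5, 6] (2->10, 3->17, 4->12, 5->10, 6->9), giving [10, 17, 12, 10, 9].

[10, 17, 12, 10, 9]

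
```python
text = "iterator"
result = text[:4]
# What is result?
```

text has length 8. The slice text[:4] selects indices [0, 1, 2, 3] (0->'i', 1->'t', 2->'e', 3->'r'), giving 'iter'.

'iter'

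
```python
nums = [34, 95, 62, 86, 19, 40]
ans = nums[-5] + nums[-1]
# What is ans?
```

nums has length 6. Negative index -5 maps to positive index 6 + (-5) = 1. nums[1] = 95.
nums has length 6. Negative index -1 maps to positive index 6 + (-1) = 5. nums[5] = 40.
Sum: 95 + 40 = 135.

135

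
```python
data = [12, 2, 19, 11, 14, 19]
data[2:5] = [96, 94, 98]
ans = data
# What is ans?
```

data starts as [12, 2, 19, 11, 14, 19] (length 6). The slice data[2:5] covers indices [2, 3, 4] with values [19, 11, 14]. Replacing that slice with [96, 94, 98] (same length) produces [12, 2, 96, 94, 98, 19].

[12, 2, 96, 94, 98, 19]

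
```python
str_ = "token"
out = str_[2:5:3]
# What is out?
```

str_ has length 5. The slice str_[2:5:3] selects indices [2] (2->'k'), giving 'k'.

'k'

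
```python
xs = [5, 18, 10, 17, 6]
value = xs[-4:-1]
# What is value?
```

xs has length 5. The slice xs[-4:-1] selects indices [1, 2, 3] (1->18, 2->10, 3->17), giving [18, 10, 17].

[18, 10, 17]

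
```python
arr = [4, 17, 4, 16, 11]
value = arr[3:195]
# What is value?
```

arr has length 5. The slice arr[3:195] selects indices [3, 4] (3->16, 4->11), giving [16, 11].

[16, 11]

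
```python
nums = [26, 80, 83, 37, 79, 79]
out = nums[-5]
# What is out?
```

nums has length 6. Negative index -5 maps to positive index 6 + (-5) = 1. nums[1] = 80.

80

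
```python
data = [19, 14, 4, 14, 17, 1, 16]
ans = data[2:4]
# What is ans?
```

data has length 7. The slice data[2:4] selects indices [2, 3] (2->4, 3->14), giving [4, 14].

[4, 14]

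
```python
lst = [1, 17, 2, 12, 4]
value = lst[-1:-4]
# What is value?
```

lst has length 5. The slice lst[-1:-4] resolves to an empty index range, so the result is [].

[]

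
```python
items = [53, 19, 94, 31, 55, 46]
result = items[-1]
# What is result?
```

items has length 6. Negative index -1 maps to positive index 6 + (-1) = 5. items[5] = 46.

46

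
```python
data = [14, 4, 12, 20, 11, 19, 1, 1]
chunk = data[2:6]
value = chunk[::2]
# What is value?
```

data has length 8. The slice data[2:6] selects indices [2, 3, 4, 5] (2->12, 3->20, 4->11, 5->19), giving [12, 20, 11, 19]. So chunk = [12, 20, 11, 19]. chunk has length 4. The slice chunk[::2] selects indices [0, 2] (0->12, 2->11), giving [12, 11].

[12, 11]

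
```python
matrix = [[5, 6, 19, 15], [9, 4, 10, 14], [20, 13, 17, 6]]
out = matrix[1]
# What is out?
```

matrix has 3 rows. Row 1 is [9, 4, 10, 14].

[9, 4, 10, 14]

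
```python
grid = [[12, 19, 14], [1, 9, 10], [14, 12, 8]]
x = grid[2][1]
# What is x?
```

grid[2] = [14, 12, 8]. Taking column 1 of that row yields 12.

12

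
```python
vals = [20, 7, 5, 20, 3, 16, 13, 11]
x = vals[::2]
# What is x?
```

vals has length 8. The slice vals[::2] selects indices [0, 2, 4, 6] (0->20, 2->5, 4->3, 6->13), giving [20, 5, 3, 13].

[20, 5, 3, 13]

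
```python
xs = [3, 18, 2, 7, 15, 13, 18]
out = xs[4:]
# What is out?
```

xs has length 7. The slice xs[4:] selects indices [4, 5, 6] (4->15, 5->13, 6->18), giving [15, 13, 18].

[15, 13, 18]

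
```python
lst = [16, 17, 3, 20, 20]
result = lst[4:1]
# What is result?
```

lst has length 5. The slice lst[4:1] resolves to an empty index range, so the result is [].

[]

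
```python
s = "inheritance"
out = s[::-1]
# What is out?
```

s has length 11. The slice s[::-1] selects indices [10, 9, 8, 7, 6, 5, 4, 3, 2, 1, 0] (10->'e', 9->'c', 8->'n', 7->'a', 6->'t', 5->'i', 4->'r', 3->'e', 2->'h', 1->'n', 0->'i'), giving 'ecnatirehni'.

'ecnatirehni'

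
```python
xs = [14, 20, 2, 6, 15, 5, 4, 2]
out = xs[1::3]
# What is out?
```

xs has length 8. The slice xs[1::3] selects indices [1, 4, 7] (1->20, 4->15, 7->2), giving [20, 15, 2].

[20, 15, 2]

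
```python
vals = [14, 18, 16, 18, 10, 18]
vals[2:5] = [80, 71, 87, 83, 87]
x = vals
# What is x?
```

vals starts as [14, 18, 16, 18, 10, 18] (length 6). The slice vals[2:5] covers indices [2, 3, 4] with values [16, 18, 10]. Replacing that slice with [80, 71, 87, 83, 87] (different length) produces [14, 18, 80, 71, 87, 83, 87, 18].

[14, 18, 80, 71, 87, 83, 87, 18]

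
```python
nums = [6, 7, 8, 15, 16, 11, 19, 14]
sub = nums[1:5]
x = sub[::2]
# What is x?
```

nums has length 8. The slice nums[1:5] selects indices [1, 2, 3, 4] (1->7, 2->8, 3->15, 4->16), giving [7, 8, 15, 16]. So sub = [7, 8, 15, 16]. sub has length 4. The slice sub[::2] selects indices [0, 2] (0->7, 2->15), giving [7, 15].

[7, 15]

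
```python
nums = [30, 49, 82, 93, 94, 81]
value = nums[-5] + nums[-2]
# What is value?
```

nums has length 6. Negative index -5 maps to positive index 6 + (-5) = 1. nums[1] = 49.
nums has length 6. Negative index -2 maps to positive index 6 + (-2) = 4. nums[4] = 94.
Sum: 49 + 94 = 143.

143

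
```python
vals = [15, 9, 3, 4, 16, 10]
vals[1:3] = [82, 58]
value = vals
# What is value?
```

vals starts as [15, 9, 3, 4, 16, 10] (length 6). The slice vals[1:3] covers indices [1, 2] with values [9, 3]. Replacing that slice with [82, 58] (same length) produces [15, 82, 58, 4, 16, 10].

[15, 82, 58, 4, 16, 10]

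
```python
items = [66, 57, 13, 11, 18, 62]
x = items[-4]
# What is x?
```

items has length 6. Negative index -4 maps to positive index 6 + (-4) = 2. items[2] = 13.

13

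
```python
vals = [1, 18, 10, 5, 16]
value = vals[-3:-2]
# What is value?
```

vals has length 5. The slice vals[-3:-2] selects indices [2] (2->10), giving [10].

[10]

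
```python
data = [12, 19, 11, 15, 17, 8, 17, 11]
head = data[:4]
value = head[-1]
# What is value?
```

data has length 8. The slice data[:4] selects indices [0, 1, 2, 3] (0->12, 1->19, 2->11, 3->15), giving [12, 19, 11, 15]. So head = [12, 19, 11, 15]. Then head[-1] = 15.

15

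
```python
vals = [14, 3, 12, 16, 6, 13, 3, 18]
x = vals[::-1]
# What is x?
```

vals has length 8. The slice vals[::-1] selects indices [7, 6, 5, 4, 3, 2, 1, 0] (7->18, 6->3, 5->13, 4->6, 3->16, 2->12, 1->3, 0->14), giving [18, 3, 13, 6, 16, 12, 3, 14].

[18, 3, 13, 6, 16, 12, 3, 14]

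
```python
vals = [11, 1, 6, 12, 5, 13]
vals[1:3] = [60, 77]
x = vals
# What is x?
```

vals starts as [11, 1, 6, 12, 5, 13] (length 6). The slice vals[1:3] covers indices [1, 2] with values [1, 6]. Replacing that slice with [60, 77] (same length) produces [11, 60, 77, 12, 5, 13].

[11, 60, 77, 12, 5, 13]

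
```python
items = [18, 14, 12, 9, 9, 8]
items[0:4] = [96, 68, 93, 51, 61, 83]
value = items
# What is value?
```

items starts as [18, 14, 12, 9, 9, 8] (length 6). The slice items[0:4] covers indices [0, 1, 2, 3] with values [18, 14, 12, 9]. Replacing that slice with [96, 68, 93, 51, 61, 83] (different length) produces [96, 68, 93, 51, 61, 83, 9, 8].

[96, 68, 93, 51, 61, 83, 9, 8]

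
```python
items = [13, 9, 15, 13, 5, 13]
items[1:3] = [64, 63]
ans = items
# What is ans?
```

items starts as [13, 9, 15, 13, 5, 13] (length 6). The slice items[1:3] covers indices [1, 2] with values [9, 15]. Replacing that slice with [64, 63] (same length) produces [13, 64, 63, 13, 5, 13].

[13, 64, 63, 13, 5, 13]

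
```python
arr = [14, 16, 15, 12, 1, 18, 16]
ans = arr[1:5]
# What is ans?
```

arr has length 7. The slice arr[1:5] selects indices [1, 2, 3, 4] (1->16, 2->15, 3->12, 4->1), giving [16, 15, 12, 1].

[16, 15, 12, 1]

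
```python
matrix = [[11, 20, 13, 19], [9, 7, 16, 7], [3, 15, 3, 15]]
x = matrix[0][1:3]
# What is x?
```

matrix[0] = [11, 20, 13, 19]. matrix[0] has length 4. The slice matrix[0][1:3] selects indices [1, 2] (1->20, 2->13), giving [20, 13].

[20, 13]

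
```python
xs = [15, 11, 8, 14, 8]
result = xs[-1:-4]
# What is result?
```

xs has length 5. The slice xs[-1:-4] resolves to an empty index range, so the result is [].

[]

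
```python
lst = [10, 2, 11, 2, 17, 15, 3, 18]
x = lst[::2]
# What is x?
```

lst has length 8. The slice lst[::2] selects indices [0, 2, 4, 6] (0->10, 2->11, 4->17, 6->3), giving [10, 11, 17, 3].

[10, 11, 17, 3]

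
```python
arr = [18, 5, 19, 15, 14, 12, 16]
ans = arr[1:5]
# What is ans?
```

arr has length 7. The slice arr[1:5] selects indices [1, 2, 3, 4] (1->5, 2->19, 3->15, 4->14), giving [5, 19, 15, 14].

[5, 19, 15, 14]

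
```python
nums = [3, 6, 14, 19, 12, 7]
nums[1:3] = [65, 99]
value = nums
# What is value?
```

nums starts as [3, 6, 14, 19, 12, 7] (length 6). The slice nums[1:3] covers indices [1, 2] with values [6, 14]. Replacing that slice with [65, 99] (same length) produces [3, 65, 99, 19, 12, 7].

[3, 65, 99, 19, 12, 7]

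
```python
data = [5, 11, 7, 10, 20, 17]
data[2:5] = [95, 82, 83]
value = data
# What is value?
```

data starts as [5, 11, 7, 10, 20, 17] (length 6). The slice data[2:5] covers indices [2, 3, 4] with values [7, 10, 20]. Replacing that slice with [95, 82, 83] (same length) produces [5, 11, 95, 82, 83, 17].

[5, 11, 95, 82, 83, 17]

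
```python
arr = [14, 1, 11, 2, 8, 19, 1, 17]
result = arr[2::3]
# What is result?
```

arr has length 8. The slice arr[2::3] selects indices [2, 5] (2->11, 5->19), giving [11, 19].

[11, 19]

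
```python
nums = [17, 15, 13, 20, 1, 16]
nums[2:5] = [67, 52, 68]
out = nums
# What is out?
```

nums starts as [17, 15, 13, 20, 1, 16] (length 6). The slice nums[2:5] covers indices [2, 3, 4] with values [13, 20, 1]. Replacing that slice with [67, 52, 68] (same length) produces [17, 15, 67, 52, 68, 16].

[17, 15, 67, 52, 68, 16]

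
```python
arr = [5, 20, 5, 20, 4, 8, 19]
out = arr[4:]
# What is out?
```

arr has length 7. The slice arr[4:] selects indices [4, 5, 6] (4->4, 5->8, 6->19), giving [4, 8, 19].

[4, 8, 19]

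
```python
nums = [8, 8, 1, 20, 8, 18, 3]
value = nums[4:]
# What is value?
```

nums has length 7. The slice nums[4:] selects indices [4, 5, 6] (4->8, 5->18, 6->3), giving [8, 18, 3].

[8, 18, 3]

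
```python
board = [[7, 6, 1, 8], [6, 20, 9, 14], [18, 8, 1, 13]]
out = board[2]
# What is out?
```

board has 3 rows. Row 2 is [18, 8, 1, 13].

[18, 8, 1, 13]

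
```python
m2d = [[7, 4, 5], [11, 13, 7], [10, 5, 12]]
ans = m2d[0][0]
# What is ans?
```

m2d[0] = [7, 4, 5]. Taking column 0 of that row yields 7.

7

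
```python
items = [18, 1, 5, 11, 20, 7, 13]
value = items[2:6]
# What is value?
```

items has length 7. The slice items[2:6] selects indices [2, 3, 4, 5] (2->5, 3->11, 4->20, 5->7), giving [5, 11, 20, 7].

[5, 11, 20, 7]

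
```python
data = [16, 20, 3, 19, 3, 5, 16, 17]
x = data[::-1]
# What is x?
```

data has length 8. The slice data[::-1] selects indices [7, 6, 5, 4, 3, 2, 1, 0] (7->17, 6->16, 5->5, 4->3, 3->19, 2->3, 1->20, 0->16), giving [17, 16, 5, 3, 19, 3, 20, 16].

[17, 16, 5, 3, 19, 3, 20, 16]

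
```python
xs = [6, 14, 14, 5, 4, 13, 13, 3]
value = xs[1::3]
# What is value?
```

xs has length 8. The slice xs[1::3] selects indices [1, 4, 7] (1->14, 4->4, 7->3), giving [14, 4, 3].

[14, 4, 3]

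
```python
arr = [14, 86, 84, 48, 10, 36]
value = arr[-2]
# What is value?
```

arr has length 6. Negative index -2 maps to positive index 6 + (-2) = 4. arr[4] = 10.

10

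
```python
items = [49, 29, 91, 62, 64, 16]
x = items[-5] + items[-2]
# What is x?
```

items has length 6. Negative index -5 maps to positive index 6 + (-5) = 1. items[1] = 29.
items has length 6. Negative index -2 maps to positive index 6 + (-2) = 4. items[4] = 64.
Sum: 29 + 64 = 93.

93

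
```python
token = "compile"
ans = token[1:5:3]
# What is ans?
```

token has length 7. The slice token[1:5:3] selects indices [1, 4] (1->'o', 4->'i'), giving 'oi'.

'oi'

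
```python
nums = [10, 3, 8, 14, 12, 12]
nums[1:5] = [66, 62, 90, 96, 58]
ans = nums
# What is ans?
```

nums starts as [10, 3, 8, 14, 12, 12] (length 6). The slice nums[1:5] covers indices [1, 2, 3, 4] with values [3, 8, 14, 12]. Replacing that slice with [66, 62, 90, 96, 58] (different length) produces [10, 66, 62, 90, 96, 58, 12].

[10, 66, 62, 90, 96, 58, 12]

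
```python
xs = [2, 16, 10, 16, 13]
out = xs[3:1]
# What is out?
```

xs has length 5. The slice xs[3:1] resolves to an empty index range, so the result is [].

[]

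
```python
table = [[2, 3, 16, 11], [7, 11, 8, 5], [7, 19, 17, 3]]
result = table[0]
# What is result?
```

table has 3 rows. Row 0 is [2, 3, 16, 11].

[2, 3, 16, 11]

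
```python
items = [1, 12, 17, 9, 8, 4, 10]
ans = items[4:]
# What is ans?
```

items has length 7. The slice items[4:] selects indices [4, 5, 6] (4->8, 5->4, 6->10), giving [8, 4, 10].

[8, 4, 10]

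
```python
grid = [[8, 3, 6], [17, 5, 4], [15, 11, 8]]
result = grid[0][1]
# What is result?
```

grid[0] = [8, 3, 6]. Taking column 1 of that row yields 3.

3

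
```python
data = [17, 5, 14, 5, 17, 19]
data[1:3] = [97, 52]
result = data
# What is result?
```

data starts as [17, 5, 14, 5, 17, 19] (length 6). The slice data[1:3] covers indices [1, 2] with values [5, 14]. Replacing that slice with [97, 52] (same length) produces [17, 97, 52, 5, 17, 19].

[17, 97, 52, 5, 17, 19]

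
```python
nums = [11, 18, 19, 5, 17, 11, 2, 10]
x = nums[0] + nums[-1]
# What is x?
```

nums has length 8. nums[0] = 11.
nums has length 8. Negative index -1 maps to positive index 8 + (-1) = 7. nums[7] = 10.
Sum: 11 + 10 = 21.

21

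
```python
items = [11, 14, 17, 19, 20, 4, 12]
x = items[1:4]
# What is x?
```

items has length 7. The slice items[1:4] selects indices [1, 2, 3] (1->14, 2->17, 3->19), giving [14, 17, 19].

[14, 17, 19]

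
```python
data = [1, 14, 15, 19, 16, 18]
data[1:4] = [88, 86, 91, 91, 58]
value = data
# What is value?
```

data starts as [1, 14, 15, 19, 16, 18] (length 6). The slice data[1:4] covers indices [1, 2, 3] with values [14, 15, 19]. Replacing that slice with [88, 86, 91, 91, 58] (different length) produces [1, 88, 86, 91, 91, 58, 16, 18].

[1, 88, 86, 91, 91, 58, 16, 18]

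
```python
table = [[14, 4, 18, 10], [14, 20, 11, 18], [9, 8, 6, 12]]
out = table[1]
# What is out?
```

table has 3 rows. Row 1 is [14, 20, 11, 18].

[14, 20, 11, 18]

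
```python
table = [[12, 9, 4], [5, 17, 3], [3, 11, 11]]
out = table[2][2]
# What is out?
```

table[2] = [3, 11, 11]. Taking column 2 of that row yields 11.

11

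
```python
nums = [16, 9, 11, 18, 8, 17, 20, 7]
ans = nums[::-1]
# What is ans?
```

nums has length 8. The slice nums[::-1] selects indices [7, 6, 5, 4, 3, 2, 1, 0] (7->7, 6->20, 5->17, 4->8, 3->18, 2->11, 1->9, 0->16), giving [7, 20, 17, 8, 18, 11, 9, 16].

[7, 20, 17, 8, 18, 11, 9, 16]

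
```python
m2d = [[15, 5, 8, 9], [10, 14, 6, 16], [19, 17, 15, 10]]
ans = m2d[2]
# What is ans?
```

m2d has 3 rows. Row 2 is [19, 17, 15, 10].

[19, 17, 15, 10]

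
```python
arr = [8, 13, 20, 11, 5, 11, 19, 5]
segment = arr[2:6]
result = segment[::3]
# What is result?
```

arr has length 8. The slice arr[2:6] selects indices [2, 3, 4, 5] (2->20, 3->11, 4->5, 5->11), giving [20, 11, 5, 11]. So segment = [20, 11, 5, 11]. segment has length 4. The slice segment[::3] selects indices [0, 3] (0->20, 3->11), giving [20, 11].

[20, 11]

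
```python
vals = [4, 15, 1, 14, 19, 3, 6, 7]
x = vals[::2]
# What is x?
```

vals has length 8. The slice vals[::2] selects indices [0, 2, 4, 6] (0->4, 2->1, 4->19, 6->6), giving [4, 1, 19, 6].

[4, 1, 19, 6]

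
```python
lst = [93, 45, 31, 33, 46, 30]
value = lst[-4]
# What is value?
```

lst has length 6. Negative index -4 maps to positive index 6 + (-4) = 2. lst[2] = 31.

31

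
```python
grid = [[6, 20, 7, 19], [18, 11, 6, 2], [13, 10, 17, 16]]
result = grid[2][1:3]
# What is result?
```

grid[2] = [13, 10, 17, 16]. grid[2] has length 4. The slice grid[2][1:3] selects indices [1, 2] (1->10, 2->17), giving [10, 17].

[10, 17]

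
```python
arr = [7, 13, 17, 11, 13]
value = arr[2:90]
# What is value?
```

arr has length 5. The slice arr[2:90] selects indices [2, 3, 4] (2->17, 3->11, 4->13), giving [17, 11, 13].

[17, 11, 13]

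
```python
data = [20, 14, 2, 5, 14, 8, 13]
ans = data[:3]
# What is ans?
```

data has length 7. The slice data[:3] selects indices [0, 1, 2] (0->20, 1->14, 2->2), giving [20, 14, 2].

[20, 14, 2]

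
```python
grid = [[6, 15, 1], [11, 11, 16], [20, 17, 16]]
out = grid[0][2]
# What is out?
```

grid[0] = [6, 15, 1]. Taking column 2 of that row yields 1.

1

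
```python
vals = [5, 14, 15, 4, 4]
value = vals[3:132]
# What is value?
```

vals has length 5. The slice vals[3:132] selects indices [3, 4] (3->4, 4->4), giving [4, 4].

[4, 4]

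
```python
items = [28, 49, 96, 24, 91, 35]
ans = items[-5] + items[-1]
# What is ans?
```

items has length 6. Negative index -5 maps to positive index 6 + (-5) = 1. items[1] = 49.
items has length 6. Negative index -1 maps to positive index 6 + (-1) = 5. items[5] = 35.
Sum: 49 + 35 = 84.

84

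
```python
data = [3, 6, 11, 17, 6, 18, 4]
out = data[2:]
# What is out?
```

data has length 7. The slice data[2:] selects indices [2, 3, 4, 5, 6] (2->11, 3->17, 4->6, 5->18, 6->4), giving [11, 17, 6, 18, 4].

[11, 17, 6, 18, 4]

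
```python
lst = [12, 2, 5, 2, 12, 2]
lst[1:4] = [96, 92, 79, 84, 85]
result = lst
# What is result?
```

lst starts as [12, 2, 5, 2, 12, 2] (length 6). The slice lst[1:4] covers indices [1, 2, 3] with values [2, 5, 2]. Replacing that slice with [96, 92, 79, 84, 85] (different length) produces [12, 96, 92, 79, 84, 85, 12, 2].

[12, 96, 92, 79, 84, 85, 12, 2]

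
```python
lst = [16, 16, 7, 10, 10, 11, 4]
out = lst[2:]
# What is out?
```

lst has length 7. The slice lst[2:] selects indices [2, 3, 4, 5, 6] (2->7, 3->10, 4->10, 5->11, 6->4), giving [7, 10, 10, 11, 4].

[7, 10, 10, 11, 4]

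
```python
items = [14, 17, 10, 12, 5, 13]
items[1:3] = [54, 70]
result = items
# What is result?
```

items starts as [14, 17, 10, 12, 5, 13] (length 6). The slice items[1:3] covers indices [1, 2] with values [17, 10]. Replacing that slice with [54, 70] (same length) produces [14, 54, 70, 12, 5, 13].

[14, 54, 70, 12, 5, 13]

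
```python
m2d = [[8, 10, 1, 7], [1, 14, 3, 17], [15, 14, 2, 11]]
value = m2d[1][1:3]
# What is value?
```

m2d[1] = [1, 14, 3, 17]. m2d[1] has length 4. The slice m2d[1][1:3] selects indices [1, 2] (1->14, 2->3), giving [14, 3].

[14, 3]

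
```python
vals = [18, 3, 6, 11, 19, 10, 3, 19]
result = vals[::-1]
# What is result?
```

vals has length 8. The slice vals[::-1] selects indices [7, 6, 5, 4, 3, 2, 1, 0] (7->19, 6->3, 5->10, 4->19, 3->11, 2->6, 1->3, 0->18), giving [19, 3, 10, 19, 11, 6, 3, 18].

[19, 3, 10, 19, 11, 6, 3, 18]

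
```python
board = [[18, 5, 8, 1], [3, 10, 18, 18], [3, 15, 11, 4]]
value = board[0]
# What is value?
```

board has 3 rows. Row 0 is [18, 5, 8, 1].

[18, 5, 8, 1]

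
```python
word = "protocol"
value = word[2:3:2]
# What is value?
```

word has length 8. The slice word[2:3:2] selects indices [2] (2->'o'), giving 'o'.

'o'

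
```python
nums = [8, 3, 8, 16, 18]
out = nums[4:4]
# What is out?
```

nums has length 5. The slice nums[4:4] resolves to an empty index range, so the result is [].

[]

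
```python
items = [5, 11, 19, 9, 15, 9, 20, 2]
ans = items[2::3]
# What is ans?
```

items has length 8. The slice items[2::3] selects indices [2, 5] (2->19, 5->9), giving [19, 9].

[19, 9]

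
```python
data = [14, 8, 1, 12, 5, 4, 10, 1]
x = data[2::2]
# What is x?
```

data has length 8. The slice data[2::2] selects indices [2, 4, 6] (2->1, 4->5, 6->10), giving [1, 5, 10].

[1, 5, 10]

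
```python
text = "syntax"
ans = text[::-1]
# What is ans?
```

text has length 6. The slice text[::-1] selects indices [5, 4, 3, 2, 1, 0] (5->'x', 4->'a', 3->'t', 2->'n', 1->'y', 0->'s'), giving 'xatnys'.

'xatnys'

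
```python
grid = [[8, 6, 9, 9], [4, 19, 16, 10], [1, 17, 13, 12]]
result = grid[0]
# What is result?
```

grid has 3 rows. Row 0 is [8, 6, 9, 9].

[8, 6, 9, 9]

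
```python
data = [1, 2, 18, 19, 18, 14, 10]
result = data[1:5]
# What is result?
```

data has length 7. The slice data[1:5] selects indices [1, 2, 3, 4] (1->2, 2->18, 3->19, 4->18), giving [2, 18, 19, 18].

[2, 18, 19, 18]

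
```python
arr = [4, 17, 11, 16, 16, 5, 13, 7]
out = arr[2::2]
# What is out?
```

arr has length 8. The slice arr[2::2] selects indices [2, 4, 6] (2->11, 4->16, 6->13), giving [11, 16, 13].

[11, 16, 13]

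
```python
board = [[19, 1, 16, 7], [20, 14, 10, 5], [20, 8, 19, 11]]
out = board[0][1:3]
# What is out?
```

board[0] = [19, 1, 16, 7]. board[0] has length 4. The slice board[0][1:3] selects indices [1, 2] (1->1, 2->16), giving [1, 16].

[1, 16]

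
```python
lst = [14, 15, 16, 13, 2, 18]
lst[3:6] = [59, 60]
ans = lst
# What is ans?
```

lst starts as [14, 15, 16, 13, 2, 18] (length 6). The slice lst[3:6] covers indices [3, 4, 5] with values [13, 2, 18]. Replacing that slice with [59, 60] (different length) produces [14, 15, 16, 59, 60].

[14, 15, 16, 59, 60]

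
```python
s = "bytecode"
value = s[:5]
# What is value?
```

s has length 8. The slice s[:5] selects indices [0, 1, 2, 3, 4] (0->'b', 1->'y', 2->'t', 3->'e', 4->'c'), giving 'bytec'.

'bytec'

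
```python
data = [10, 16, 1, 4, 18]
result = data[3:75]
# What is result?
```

data has length 5. The slice data[3:75] selects indices [3, 4] (3->4, 4->18), giving [4, 18].

[4, 18]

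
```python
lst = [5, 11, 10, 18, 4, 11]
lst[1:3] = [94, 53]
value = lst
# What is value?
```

lst starts as [5, 11, 10, 18, 4, 11] (length 6). The slice lst[1:3] covers indices [1, 2] with values [11, 10]. Replacing that slice with [94, 53] (same length) produces [5, 94, 53, 18, 4, 11].

[5, 94, 53, 18, 4, 11]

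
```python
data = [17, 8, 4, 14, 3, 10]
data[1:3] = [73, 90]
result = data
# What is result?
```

data starts as [17, 8, 4, 14, 3, 10] (length 6). The slice data[1:3] covers indices [1, 2] with values [8, 4]. Replacing that slice with [73, 90] (same length) produces [17, 73, 90, 14, 3, 10].

[17, 73, 90, 14, 3, 10]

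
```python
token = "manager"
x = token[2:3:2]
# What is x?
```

token has length 7. The slice token[2:3:2] selects indices [2] (2->'n'), giving 'n'.

'n'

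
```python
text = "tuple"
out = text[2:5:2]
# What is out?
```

text has length 5. The slice text[2:5:2] selects indices [2, 4] (2->'p', 4->'e'), giving 'pe'.

'pe'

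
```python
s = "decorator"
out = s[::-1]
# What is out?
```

s has length 9. The slice s[::-1] selects indices [8, 7, 6, 5, 4, 3, 2, 1, 0] (8->'r', 7->'o', 6->'t', 5->'a', 4->'r', 3->'o', 2->'c', 1->'e', 0->'d'), giving 'rotaroced'.

'rotaroced'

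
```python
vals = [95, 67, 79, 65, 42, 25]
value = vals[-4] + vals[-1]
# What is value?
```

vals has length 6. Negative index -4 maps to positive index 6 + (-4) = 2. vals[2] = 79.
vals has length 6. Negative index -1 maps to positive index 6 + (-1) = 5. vals[5] = 25.
Sum: 79 + 25 = 104.

104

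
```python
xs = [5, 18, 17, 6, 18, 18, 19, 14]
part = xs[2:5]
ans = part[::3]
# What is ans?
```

xs has length 8. The slice xs[2:5] selects indices [2, 3, 4] (2->17, 3->6, 4->18), giving [17, 6, 18]. So part = [17, 6, 18]. part has length 3. The slice part[::3] selects indices [0] (0->17), giving [17].

[17]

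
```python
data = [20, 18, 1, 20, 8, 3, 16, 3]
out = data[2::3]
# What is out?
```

data has length 8. The slice data[2::3] selects indices [2, 5] (2->1, 5->3), giving [1, 3].

[1, 3]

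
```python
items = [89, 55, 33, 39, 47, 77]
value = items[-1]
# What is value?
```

items has length 6. Negative index -1 maps to positive index 6 + (-1) = 5. items[5] = 77.

77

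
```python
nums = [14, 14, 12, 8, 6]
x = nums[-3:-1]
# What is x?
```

nums has length 5. The slice nums[-3:-1] selects indices [2, 3] (2->12, 3->8), giving [12, 8].

[12, 8]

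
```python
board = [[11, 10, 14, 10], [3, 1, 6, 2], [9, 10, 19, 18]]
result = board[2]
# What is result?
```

board has 3 rows. Row 2 is [9, 10, 19, 18].

[9, 10, 19, 18]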